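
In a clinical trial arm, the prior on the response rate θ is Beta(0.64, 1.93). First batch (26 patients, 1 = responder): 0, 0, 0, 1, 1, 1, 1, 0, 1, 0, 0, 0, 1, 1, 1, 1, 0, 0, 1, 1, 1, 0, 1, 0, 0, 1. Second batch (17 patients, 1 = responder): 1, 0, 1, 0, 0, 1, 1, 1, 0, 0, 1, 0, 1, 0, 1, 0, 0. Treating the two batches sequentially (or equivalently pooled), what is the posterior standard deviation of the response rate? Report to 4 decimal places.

The Beta prior is conjugate to a Binomial/Bernoulli likelihood; the update adds successes to α and failures to β.
After batch 1: Beta(0.64+14, 1.93+12) = Beta(14.64, 13.93).
After batch 2: Beta(14.64+8, 13.93+9) = Beta(22.64, 22.93).
Var = αβ/((α+β)²(α+β+1)) = 22.64·22.93/(45.57²·46.57) = 0.00536805; SD = √0.00536805 = 0.0733.

0.0733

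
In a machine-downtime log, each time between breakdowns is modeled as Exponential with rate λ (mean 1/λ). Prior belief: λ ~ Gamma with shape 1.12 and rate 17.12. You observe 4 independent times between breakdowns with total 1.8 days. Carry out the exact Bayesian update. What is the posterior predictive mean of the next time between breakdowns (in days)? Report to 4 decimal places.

4.5922

With a Gamma(shape α, rate β) prior on the exponential rate λ, the posterior after n observations with total T = Σxᵢ is Gamma(α+n, β+T).
Posterior: Gamma(1.12+4, 17.12+1.8) = Gamma(5.12, 18.92).
The predictive distribution for the next observation is Lomax; its mean is β/(α−1) = 18.92/4.12 = 4.5922.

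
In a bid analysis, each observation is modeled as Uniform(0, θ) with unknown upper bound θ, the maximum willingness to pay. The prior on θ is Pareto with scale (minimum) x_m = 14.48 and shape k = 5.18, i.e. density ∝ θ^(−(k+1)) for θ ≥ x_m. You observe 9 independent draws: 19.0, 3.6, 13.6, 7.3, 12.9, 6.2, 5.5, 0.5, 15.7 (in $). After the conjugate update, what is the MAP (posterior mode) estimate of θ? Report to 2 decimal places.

19.00

A Pareto(scale x_m, shape k) prior on the upper bound θ of Uniform(0, θ) is conjugate: posterior is Pareto(max(x_m, max xᵢ), k + n).
Sample maximum = 19.0; prior scale x_m = 14.48 → posterior scale = max = 19.00.
Posterior shape = 5.18 + 9 = 14.18.
The Pareto density is decreasing on [x_m, ∞), so the mode is x_m = 19.00.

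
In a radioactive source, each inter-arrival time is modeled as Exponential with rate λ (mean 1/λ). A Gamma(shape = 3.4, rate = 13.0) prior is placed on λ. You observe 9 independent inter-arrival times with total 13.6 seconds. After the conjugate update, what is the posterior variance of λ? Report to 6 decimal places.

With a Gamma(shape α, rate β) prior on the exponential rate λ, the posterior after n observations with total T = Σxᵢ is Gamma(α+n, β+T).
Posterior: Gamma(3.4+9, 13.0+13.6) = Gamma(12.4, 26.6).
Var = α/β² = 0.017525.

0.017525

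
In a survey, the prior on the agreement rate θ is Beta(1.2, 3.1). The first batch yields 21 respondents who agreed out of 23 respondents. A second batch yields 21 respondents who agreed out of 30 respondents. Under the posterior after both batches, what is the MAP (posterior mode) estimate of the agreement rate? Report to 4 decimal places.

The Beta prior is conjugate to a Binomial/Bernoulli likelihood; the update adds successes to α and failures to β.
After batch 1: Beta(1.2+21, 3.1+2) = Beta(22.2, 5.1).
After batch 2: Beta(22.2+21, 5.1+9) = Beta(43.2, 14.1).
Mode of Beta(a,b) for a,b>1 is (a−1)/(a+b−2) = 42.2/55.3 = 0.7631.

0.7631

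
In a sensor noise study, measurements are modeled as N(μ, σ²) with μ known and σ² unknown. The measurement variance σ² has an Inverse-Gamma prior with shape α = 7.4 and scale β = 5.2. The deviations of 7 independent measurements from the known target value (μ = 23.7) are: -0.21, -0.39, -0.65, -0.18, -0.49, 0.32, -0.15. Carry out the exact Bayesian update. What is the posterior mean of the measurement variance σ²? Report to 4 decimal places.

0.5766

With known mean μ and an Inverse-Gamma(α, β) prior on σ², the Normal likelihood is conjugate: posterior is Inv-Gamma(α + n/2, β + Σ(xᵢ−μ)²/2).
Σ(xᵢ−μ)² = (-0.21)² + (-0.39)² + (-0.65)² + (-0.18)² + (-0.49)² + (0.32)² + (-0.15)² = 1.0161.
Posterior: Inv-Gamma(7.4 + 7/2, 5.2 + 1.0161/2) = Inv-Gamma(10.90, 5.70805).
E[σ²|data] = β/(α−1) = 5.70805/9.90 = 0.5766.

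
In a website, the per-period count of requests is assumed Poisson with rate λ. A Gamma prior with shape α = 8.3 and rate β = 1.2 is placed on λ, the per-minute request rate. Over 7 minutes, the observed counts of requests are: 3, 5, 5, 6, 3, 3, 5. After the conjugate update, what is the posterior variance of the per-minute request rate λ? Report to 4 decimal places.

With a Gamma(shape α, rate β) prior, the Poisson likelihood is conjugate: the posterior is Gamma(α + ΣXᵢ, β + n).
Sum of counts S = 30 over n = 7 minutes.
Posterior: Gamma(α+S, β+n) = Gamma(8.3+30, 1.2+7) = Gamma(38.3, 8.2).
Var = α/β² = 38.3/8.2² = 0.5696.

0.5696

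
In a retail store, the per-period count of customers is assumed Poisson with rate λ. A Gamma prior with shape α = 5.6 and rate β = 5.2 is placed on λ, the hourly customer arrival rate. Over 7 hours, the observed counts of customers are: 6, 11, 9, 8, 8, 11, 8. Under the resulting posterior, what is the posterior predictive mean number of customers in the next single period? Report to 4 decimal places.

5.4590

With a Gamma(shape α, rate β) prior, the Poisson likelihood is conjugate: the posterior is Gamma(α + ΣXᵢ, β + n).
Sum of counts S = 61 over n = 7 hours.
Posterior: Gamma(α+S, β+n) = Gamma(5.6+61, 5.2+7) = Gamma(66.6, 12.2).
The predictive distribution for one future period is NegBinom with mean α/β = 5.4590.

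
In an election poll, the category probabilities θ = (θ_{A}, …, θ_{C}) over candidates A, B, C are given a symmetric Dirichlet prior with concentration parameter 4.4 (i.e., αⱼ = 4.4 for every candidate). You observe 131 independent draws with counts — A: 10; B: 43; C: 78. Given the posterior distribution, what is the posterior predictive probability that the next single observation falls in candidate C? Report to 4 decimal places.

0.5714

The Dirichlet prior is conjugate to the Multinomial likelihood: each posterior αⱼ = prior αⱼ + observed count nⱼ.
Posterior concentration: (14.4, 47.4, 82.4), total = 144.2.
P(next = C | data) = α_{C}/Σα = 0.5714.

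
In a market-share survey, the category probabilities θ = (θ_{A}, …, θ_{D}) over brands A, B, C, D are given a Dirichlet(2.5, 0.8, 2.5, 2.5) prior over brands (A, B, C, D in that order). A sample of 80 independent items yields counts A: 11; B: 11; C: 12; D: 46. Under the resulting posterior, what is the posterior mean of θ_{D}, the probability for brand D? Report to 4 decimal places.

The Dirichlet prior is conjugate to the Multinomial likelihood: each posterior αⱼ = prior αⱼ + observed count nⱼ.
Posterior concentration: (13.5, 11.8, 14.5, 48.5), total = 88.3.
E[θ_{D}|data] = α_{D}/Σα = 48.5/88.3 = 0.5493.

0.5493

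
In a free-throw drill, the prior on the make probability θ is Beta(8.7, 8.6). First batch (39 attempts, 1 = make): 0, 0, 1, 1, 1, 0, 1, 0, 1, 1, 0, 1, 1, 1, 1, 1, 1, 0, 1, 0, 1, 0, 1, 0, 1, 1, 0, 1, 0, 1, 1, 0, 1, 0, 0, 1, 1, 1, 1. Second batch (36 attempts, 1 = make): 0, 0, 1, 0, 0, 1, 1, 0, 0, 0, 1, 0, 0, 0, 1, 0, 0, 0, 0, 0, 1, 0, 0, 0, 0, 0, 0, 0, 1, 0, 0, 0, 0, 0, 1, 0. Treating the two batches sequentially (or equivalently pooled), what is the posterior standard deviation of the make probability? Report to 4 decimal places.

0.0515

The Beta prior is conjugate to a Binomial/Bernoulli likelihood; the update adds successes to α and failures to β.
After batch 1: Beta(8.7+25, 8.6+14) = Beta(33.7, 22.6).
After batch 2: Beta(33.7+8, 22.6+28) = Beta(41.7, 50.6).
Var = αβ/((α+β)²(α+β+1)) = 41.7·50.6/(92.3²·93.3) = 0.00265461; SD = √0.00265461 = 0.0515.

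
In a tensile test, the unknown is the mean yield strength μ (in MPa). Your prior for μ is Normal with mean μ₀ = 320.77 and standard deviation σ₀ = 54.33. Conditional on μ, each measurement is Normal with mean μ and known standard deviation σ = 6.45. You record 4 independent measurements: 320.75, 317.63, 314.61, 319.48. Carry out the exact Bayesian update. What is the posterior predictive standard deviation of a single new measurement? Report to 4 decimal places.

For Normal data with known variance σ², a Normal(μ₀, σ₀²) prior on μ is conjugate. Posterior precision = 1/σ₀² + n/σ²; posterior mean is the precision-weighted average of μ₀ and x̄.
σ₀² = 54.33² = 2951.7489, σ² = 6.45² = 41.6025; σ² + n·σ₀² = 41.6025 + 4·2951.7489 = 11848.5981.
Posterior precision = 1/σ₀² + n/σ² = 1/2951.7489 + 4/41.6025 = (σ² + n·σ₀²)/(σ₀²σ²) = 11848.5981/(2951.7489·41.6025); posterior variance σₙ² = σ₀²σ²/(σ² + n·σ₀²) = 2951.7489·41.6025/11848.5981 = 10.364107.
Predictive variance for one new observation = σₙ² + σ² = 2951.7489·41.6025/11848.5981 + 41.6025 = σ²·(σ₀² + 11848.5981)/11848.5981 = 41.6025·14800.347/11848.5981 = 51.966607; SD = √(41.6025·14800.347/11848.5981) = 7.2088.

7.2088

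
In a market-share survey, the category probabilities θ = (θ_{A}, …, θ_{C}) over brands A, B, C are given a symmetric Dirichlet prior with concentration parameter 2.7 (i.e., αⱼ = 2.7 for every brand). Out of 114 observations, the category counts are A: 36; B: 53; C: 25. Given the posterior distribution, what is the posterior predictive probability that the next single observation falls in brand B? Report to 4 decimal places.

0.4562

The Dirichlet prior is conjugate to the Multinomial likelihood: each posterior αⱼ = prior αⱼ + observed count nⱼ.
Posterior concentration: (38.7, 55.7, 27.7), total = 122.1.
P(next = B | data) = α_{B}/Σα = 0.4562.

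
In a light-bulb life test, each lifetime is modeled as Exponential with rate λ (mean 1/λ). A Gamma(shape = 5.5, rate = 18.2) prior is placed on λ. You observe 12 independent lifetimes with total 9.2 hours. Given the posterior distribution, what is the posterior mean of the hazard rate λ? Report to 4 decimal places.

With a Gamma(shape α, rate β) prior on the exponential rate λ, the posterior after n observations with total T = Σxᵢ is Gamma(α+n, β+T).
Posterior: Gamma(5.5+12, 18.2+9.2) = Gamma(17.5, 27.4).
Posterior mean of λ = α/β = 17.5/27.4 = 0.6387.

0.6387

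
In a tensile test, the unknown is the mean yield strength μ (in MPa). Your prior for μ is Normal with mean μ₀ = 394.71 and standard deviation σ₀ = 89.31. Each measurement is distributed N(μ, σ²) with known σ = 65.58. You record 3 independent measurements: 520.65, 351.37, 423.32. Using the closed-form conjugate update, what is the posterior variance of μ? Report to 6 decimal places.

1215.174989

For Normal data with known variance σ², a Normal(μ₀, σ₀²) prior on μ is conjugate. Posterior precision = 1/σ₀² + n/σ²; posterior mean is the precision-weighted average of μ₀ and x̄.
σ₀² = 89.31² = 7976.2761, σ² = 65.58² = 4300.7364; σ² + n·σ₀² = 4300.7364 + 3·7976.2761 = 28229.5647.
Posterior precision = 1/σ₀² + n/σ² = 1/7976.2761 + 3/4300.7364 = (σ² + n·σ₀²)/(σ₀²σ²) = 28229.5647/(7976.2761·4300.7364); posterior variance σₙ² = σ₀²σ²/(σ² + n·σ₀²) = 7976.2761·4300.7364/28229.5647 = 1215.174989.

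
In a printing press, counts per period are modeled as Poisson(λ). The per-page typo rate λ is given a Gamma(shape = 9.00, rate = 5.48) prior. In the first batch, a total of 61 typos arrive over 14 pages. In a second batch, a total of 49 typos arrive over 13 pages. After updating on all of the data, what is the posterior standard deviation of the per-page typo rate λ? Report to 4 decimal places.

With a Gamma(shape α, rate β) prior, the Poisson likelihood is conjugate: the posterior is Gamma(α + ΣXᵢ, β + n).
After batch 1: Gamma(α+S, β+n) = Gamma(9.00+61, 5.48+14) = Gamma(70.00, 19.48).
After batch 2: Gamma(α+S, β+n) = Gamma(70.00+49, 19.48+13) = Gamma(119.00, 32.48).
SD = √α/β = √119.00/32.48 = 0.3359.

0.3359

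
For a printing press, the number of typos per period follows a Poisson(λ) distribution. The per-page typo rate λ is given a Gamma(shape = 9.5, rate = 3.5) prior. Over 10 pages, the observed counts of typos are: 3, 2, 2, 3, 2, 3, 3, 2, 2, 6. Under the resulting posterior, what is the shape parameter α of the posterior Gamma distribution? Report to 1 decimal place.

With a Gamma(shape α, rate β) prior, the Poisson likelihood is conjugate: the posterior is Gamma(α + ΣXᵢ, β + n).
Sum of counts S = 28 over n = 10 pages.
Posterior: Gamma(α+S, β+n) = Gamma(9.5+28, 3.5+10) = Gamma(37.5, 13.5).
Posterior α = 37.5.

37.5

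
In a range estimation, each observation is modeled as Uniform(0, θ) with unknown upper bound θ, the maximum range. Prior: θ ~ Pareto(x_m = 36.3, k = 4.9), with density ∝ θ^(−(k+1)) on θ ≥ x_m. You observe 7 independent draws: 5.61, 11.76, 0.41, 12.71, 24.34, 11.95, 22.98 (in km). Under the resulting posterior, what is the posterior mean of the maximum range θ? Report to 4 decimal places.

39.6303

A Pareto(scale x_m, shape k) prior on the upper bound θ of Uniform(0, θ) is conjugate: posterior is Pareto(max(x_m, max xᵢ), k + n).
Sample maximum = 24.34; prior scale x_m = 36.3 → posterior scale = max = 36.30.
Posterior shape = 4.9 + 7 = 11.9.
E[θ|data] = k·x_m/(k−1) = 11.9·36.30/10.9 = 39.6303.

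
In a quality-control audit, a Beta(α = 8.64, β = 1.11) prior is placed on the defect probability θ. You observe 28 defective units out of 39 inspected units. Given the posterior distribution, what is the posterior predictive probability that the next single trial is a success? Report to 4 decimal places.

0.7516

The Beta prior is conjugate to a Binomial/Bernoulli likelihood; the update adds successes to α and failures to β.
Posterior: Beta(α+k, β+n−k) = Beta(8.64+28, 1.11+11) = Beta(36.64, 12.11).
For a single future Bernoulli trial, P(success | data) = α/(α+β) = 0.7516.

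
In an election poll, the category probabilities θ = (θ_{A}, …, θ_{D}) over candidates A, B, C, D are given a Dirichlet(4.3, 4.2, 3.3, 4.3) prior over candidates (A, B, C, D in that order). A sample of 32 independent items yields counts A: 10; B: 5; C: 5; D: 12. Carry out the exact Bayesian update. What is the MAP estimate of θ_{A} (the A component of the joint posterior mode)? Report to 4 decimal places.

The Dirichlet prior is conjugate to the Multinomial likelihood: each posterior αⱼ = prior αⱼ + observed count nⱼ.
Posterior concentration: (14.3, 9.2, 8.3, 16.3), total = 48.1.
Joint mode component: (α_{A}−1)/(Σα−K) = 13.3/44.1 = 0.3016.

0.3016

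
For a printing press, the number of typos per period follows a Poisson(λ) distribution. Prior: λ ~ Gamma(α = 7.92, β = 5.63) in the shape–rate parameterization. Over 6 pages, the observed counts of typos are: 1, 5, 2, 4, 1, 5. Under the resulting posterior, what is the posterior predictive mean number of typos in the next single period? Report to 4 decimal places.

With a Gamma(shape α, rate β) prior, the Poisson likelihood is conjugate: the posterior is Gamma(α + ΣXᵢ, β + n).
Sum of counts S = 18 over n = 6 pages.
Posterior: Gamma(α+S, β+n) = Gamma(7.92+18, 5.63+6) = Gamma(25.92, 11.63).
The predictive distribution for one future period is NegBinom with mean α/β = 2.2287.

2.2287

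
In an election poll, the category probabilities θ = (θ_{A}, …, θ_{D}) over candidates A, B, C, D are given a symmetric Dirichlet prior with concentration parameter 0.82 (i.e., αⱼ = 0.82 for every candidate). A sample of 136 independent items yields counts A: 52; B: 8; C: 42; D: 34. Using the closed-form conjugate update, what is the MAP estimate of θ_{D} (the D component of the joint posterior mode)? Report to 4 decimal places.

0.2500

The Dirichlet prior is conjugate to the Multinomial likelihood: each posterior αⱼ = prior αⱼ + observed count nⱼ.
Posterior concentration: (52.82, 8.82, 42.82, 34.82), total = 139.28.
Joint mode component: (α_{D}−1)/(Σα−K) = 33.82/135.28 = 0.2500.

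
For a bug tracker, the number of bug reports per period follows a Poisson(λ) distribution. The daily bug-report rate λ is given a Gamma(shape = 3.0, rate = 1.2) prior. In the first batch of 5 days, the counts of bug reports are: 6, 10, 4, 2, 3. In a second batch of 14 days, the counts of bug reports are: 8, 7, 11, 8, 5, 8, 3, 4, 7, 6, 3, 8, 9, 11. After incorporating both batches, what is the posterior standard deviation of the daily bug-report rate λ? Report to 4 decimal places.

With a Gamma(shape α, rate β) prior, the Poisson likelihood is conjugate: the posterior is Gamma(α + ΣXᵢ, β + n).
Batch 1: sum of counts S = 25 over n = 5 days.
After batch 1: Gamma(α+S, β+n) = Gamma(3.0+25, 1.2+5) = Gamma(28.0, 6.2).
Batch 2: sum of counts S = 98 over n = 14 days.
After batch 2: Gamma(α+S, β+n) = Gamma(28.0+98, 6.2+14) = Gamma(126.0, 20.2).
SD = √α/β = √126.0/20.2 = 0.5557.

0.5557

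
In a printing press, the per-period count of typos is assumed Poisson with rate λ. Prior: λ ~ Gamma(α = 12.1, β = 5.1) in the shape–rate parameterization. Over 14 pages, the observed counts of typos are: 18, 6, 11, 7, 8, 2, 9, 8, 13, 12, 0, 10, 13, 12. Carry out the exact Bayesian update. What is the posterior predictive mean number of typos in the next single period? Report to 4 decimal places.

7.3874

With a Gamma(shape α, rate β) prior, the Poisson likelihood is conjugate: the posterior is Gamma(α + ΣXᵢ, β + n).
Sum of counts S = 129 over n = 14 pages.
Posterior: Gamma(α+S, β+n) = Gamma(12.1+129, 5.1+14) = Gamma(141.1, 19.1).
The predictive distribution for one future period is NegBinom with mean α/β = 7.3874.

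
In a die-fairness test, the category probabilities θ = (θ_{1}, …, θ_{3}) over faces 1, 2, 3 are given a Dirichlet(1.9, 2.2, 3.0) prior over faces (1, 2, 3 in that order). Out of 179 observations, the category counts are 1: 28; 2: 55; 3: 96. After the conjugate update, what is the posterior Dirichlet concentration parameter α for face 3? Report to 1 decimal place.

The Dirichlet prior is conjugate to the Multinomial likelihood: each posterior αⱼ = prior αⱼ + observed count nⱼ.
Posterior concentration: (29.9, 57.2, 99.0), total = 186.1.
α_{3} = 3.0 + 96 = 99.0.

99.0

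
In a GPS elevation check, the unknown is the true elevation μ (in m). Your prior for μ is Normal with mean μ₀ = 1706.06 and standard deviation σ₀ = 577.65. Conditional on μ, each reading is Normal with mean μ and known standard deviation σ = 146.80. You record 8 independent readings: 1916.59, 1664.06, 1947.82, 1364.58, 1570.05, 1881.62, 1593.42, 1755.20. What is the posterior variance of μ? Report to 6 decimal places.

2672.207388

For Normal data with known variance σ², a Normal(μ₀, σ₀²) prior on μ is conjugate. Posterior precision = 1/σ₀² + n/σ²; posterior mean is the precision-weighted average of μ₀ and x̄.
σ₀² = 577.65² = 333679.5225, σ² = 146.80² = 21550.24; σ² + n·σ₀² = 21550.24 + 8·333679.5225 = 2690986.42.
Posterior precision = 1/σ₀² + n/σ² = 1/333679.5225 + 8/21550.24 = (σ² + n·σ₀²)/(σ₀²σ²) = 2690986.42/(333679.5225·21550.24); posterior variance σₙ² = σ₀²σ²/(σ² + n·σ₀²) = 333679.5225·21550.24/2690986.42 = 2672.207388.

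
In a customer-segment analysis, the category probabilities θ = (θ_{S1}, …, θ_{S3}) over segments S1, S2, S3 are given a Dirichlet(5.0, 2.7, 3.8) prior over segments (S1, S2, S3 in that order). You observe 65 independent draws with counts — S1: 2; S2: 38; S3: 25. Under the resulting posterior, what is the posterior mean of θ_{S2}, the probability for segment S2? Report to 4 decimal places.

The Dirichlet prior is conjugate to the Multinomial likelihood: each posterior αⱼ = prior αⱼ + observed count nⱼ.
Posterior concentration: (7.0, 40.7, 28.8), total = 76.5.
E[θ_{S2}|data] = α_{S2}/Σα = 40.7/76.5 = 0.5320.

0.5320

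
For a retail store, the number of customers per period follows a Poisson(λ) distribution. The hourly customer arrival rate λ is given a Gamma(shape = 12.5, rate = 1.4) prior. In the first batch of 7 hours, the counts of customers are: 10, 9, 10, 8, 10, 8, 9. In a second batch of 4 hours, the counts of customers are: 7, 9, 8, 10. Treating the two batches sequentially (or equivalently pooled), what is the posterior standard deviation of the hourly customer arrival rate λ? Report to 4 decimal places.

With a Gamma(shape α, rate β) prior, the Poisson likelihood is conjugate: the posterior is Gamma(α + ΣXᵢ, β + n).
Batch 1: sum of counts S = 64 over n = 7 hours.
After batch 1: Gamma(α+S, β+n) = Gamma(12.5+64, 1.4+7) = Gamma(76.5, 8.4).
Batch 2: sum of counts S = 34 over n = 4 hours.
After batch 2: Gamma(α+S, β+n) = Gamma(76.5+34, 8.4+4) = Gamma(110.5, 12.4).
SD = √α/β = √110.5/12.4 = 0.8477.

0.8477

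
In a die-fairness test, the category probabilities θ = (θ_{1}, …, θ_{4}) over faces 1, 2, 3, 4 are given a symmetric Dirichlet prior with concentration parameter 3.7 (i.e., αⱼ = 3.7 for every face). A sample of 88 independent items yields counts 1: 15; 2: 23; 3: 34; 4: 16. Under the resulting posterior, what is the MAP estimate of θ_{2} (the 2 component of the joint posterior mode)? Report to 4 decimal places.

0.2601

The Dirichlet prior is conjugate to the Multinomial likelihood: each posterior αⱼ = prior αⱼ + observed count nⱼ.
Posterior concentration: (18.7, 26.7, 37.7, 19.7), total = 102.8.
Joint mode component: (α_{2}−1)/(Σα−K) = 25.7/98.8 = 0.2601.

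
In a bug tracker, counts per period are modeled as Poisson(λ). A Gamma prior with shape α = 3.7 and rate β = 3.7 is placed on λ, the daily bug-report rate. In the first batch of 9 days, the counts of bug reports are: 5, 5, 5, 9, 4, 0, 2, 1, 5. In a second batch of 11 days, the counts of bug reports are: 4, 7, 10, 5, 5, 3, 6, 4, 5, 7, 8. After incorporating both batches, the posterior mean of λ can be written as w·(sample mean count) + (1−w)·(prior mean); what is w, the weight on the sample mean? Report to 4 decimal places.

0.8439

With a Gamma(shape α, rate β) prior, the Poisson likelihood is conjugate: the posterior is Gamma(α + ΣXᵢ, β + n).
Total number of days: n = 9 + 11 = 20.
Posterior mean = (α₀+S)/(β₀+n) = [n/(β₀+n)]·(S/n) + [β₀/(β₀+n)]·(α₀/β₀), so only n and β₀ enter the weight.
Weight on data w = n/(β₀+n) = 20/(3.7+20) = 20/23.7 = 0.8439.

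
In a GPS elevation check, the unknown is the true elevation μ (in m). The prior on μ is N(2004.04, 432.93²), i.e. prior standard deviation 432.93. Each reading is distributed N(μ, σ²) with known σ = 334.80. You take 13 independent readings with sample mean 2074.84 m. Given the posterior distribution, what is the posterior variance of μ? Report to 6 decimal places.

For Normal data with known variance σ², a Normal(μ₀, σ₀²) prior on μ is conjugate. Posterior precision = 1/σ₀² + n/σ²; posterior mean is the precision-weighted average of μ₀ and x̄.
σ₀² = 432.93² = 187428.3849, σ² = 334.80² = 112091.04; σ² + n·σ₀² = 112091.04 + 13·187428.3849 = 2548660.0437.
Posterior precision = 1/σ₀² + n/σ² = 1/187428.3849 + 13/112091.04 = (σ² + n·σ₀²)/(σ₀²σ²) = 2548660.0437/(187428.3849·112091.04); posterior variance σₙ² = σ₀²σ²/(σ² + n·σ₀²) = 187428.3849·112091.04/2548660.0437 = 8243.171796.

8243.171796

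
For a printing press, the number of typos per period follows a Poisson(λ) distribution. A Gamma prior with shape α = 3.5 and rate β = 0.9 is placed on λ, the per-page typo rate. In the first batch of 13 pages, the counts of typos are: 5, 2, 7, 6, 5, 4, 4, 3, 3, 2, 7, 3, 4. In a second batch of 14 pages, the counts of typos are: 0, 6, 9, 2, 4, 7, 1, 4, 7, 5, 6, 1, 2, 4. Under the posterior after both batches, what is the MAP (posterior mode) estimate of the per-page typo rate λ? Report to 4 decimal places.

4.1398

With a Gamma(shape α, rate β) prior, the Poisson likelihood is conjugate: the posterior is Gamma(α + ΣXᵢ, β + n).
Batch 1: sum of counts S = 55 over n = 13 pages.
After batch 1: Gamma(α+S, β+n) = Gamma(3.5+55, 0.9+13) = Gamma(58.5, 13.9).
Batch 2: sum of counts S = 58 over n = 14 pages.
After batch 2: Gamma(α+S, β+n) = Gamma(58.5+58, 13.9+14) = Gamma(116.5, 27.9).
Mode of Gamma(α,β) for α≥1 is (α−1)/β = 115.5/27.9 = 4.1398.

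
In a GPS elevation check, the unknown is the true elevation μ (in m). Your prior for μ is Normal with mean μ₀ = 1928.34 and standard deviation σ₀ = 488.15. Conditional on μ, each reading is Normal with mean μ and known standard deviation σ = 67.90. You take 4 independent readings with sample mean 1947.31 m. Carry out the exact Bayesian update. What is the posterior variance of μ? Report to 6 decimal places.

For Normal data with known variance σ², a Normal(μ₀, σ₀²) prior on μ is conjugate. Posterior precision = 1/σ₀² + n/σ²; posterior mean is the precision-weighted average of μ₀ and x̄.
σ₀² = 488.15² = 238290.4225, σ² = 67.90² = 4610.41; σ² + n·σ₀² = 4610.41 + 4·238290.4225 = 957772.1.
Posterior precision = 1/σ₀² + n/σ² = 1/238290.4225 + 4/4610.41 = (σ² + n·σ₀²)/(σ₀²σ²) = 957772.1/(238290.4225·4610.41); posterior variance σₙ² = σ₀²σ²/(σ² + n·σ₀²) = 238290.4225·4610.41/957772.1 = 1147.054238.

1147.054238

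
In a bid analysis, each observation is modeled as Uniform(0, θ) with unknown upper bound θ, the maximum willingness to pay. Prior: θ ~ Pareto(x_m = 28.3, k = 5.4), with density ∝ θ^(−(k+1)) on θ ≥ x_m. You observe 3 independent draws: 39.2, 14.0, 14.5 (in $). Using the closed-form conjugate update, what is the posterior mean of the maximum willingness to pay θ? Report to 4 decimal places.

44.4973

A Pareto(scale x_m, shape k) prior on the upper bound θ of Uniform(0, θ) is conjugate: posterior is Pareto(max(x_m, max xᵢ), k + n).
Sample maximum = 39.2; prior scale x_m = 28.3 → posterior scale = max = 39.2.
Posterior shape = 5.4 + 3 = 8.4.
E[θ|data] = k·x_m/(k−1) = 8.4·39.2/7.4 = 44.4973.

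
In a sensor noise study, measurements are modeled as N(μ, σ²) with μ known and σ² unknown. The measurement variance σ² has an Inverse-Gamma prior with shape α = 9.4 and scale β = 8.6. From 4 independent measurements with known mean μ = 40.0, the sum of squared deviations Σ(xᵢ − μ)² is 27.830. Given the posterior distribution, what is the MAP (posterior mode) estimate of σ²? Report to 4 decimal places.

With known mean μ and an Inverse-Gamma(α, β) prior on σ², the Normal likelihood is conjugate: posterior is Inv-Gamma(α + n/2, β + Σ(xᵢ−μ)²/2).
Posterior: Inv-Gamma(9.4 + 4/2, 8.6 + 27.830/2) = Inv-Gamma(11.40, 22.5150).
Mode = β/(α+1) = 22.5150/12.40 = 1.8157.

1.8157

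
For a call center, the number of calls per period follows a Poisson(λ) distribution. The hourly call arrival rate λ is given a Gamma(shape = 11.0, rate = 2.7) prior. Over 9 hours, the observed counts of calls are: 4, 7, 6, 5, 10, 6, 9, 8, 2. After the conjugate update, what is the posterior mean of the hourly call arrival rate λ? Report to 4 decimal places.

5.8120

With a Gamma(shape α, rate β) prior, the Poisson likelihood is conjugate: the posterior is Gamma(α + ΣXᵢ, β + n).
Sum of counts S = 57 over n = 9 hours.
Posterior: Gamma(α+S, β+n) = Gamma(11.0+57, 2.7+9) = Gamma(68.0, 11.7).
Posterior mean = α/β = 68.0/11.7 = 5.8120.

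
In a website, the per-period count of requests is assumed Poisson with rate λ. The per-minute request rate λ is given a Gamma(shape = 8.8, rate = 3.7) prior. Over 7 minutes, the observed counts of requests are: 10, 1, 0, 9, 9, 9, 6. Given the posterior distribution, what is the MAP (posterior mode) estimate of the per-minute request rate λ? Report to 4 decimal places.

4.8411

With a Gamma(shape α, rate β) prior, the Poisson likelihood is conjugate: the posterior is Gamma(α + ΣXᵢ, β + n).
Sum of counts S = 44 over n = 7 minutes.
Posterior: Gamma(α+S, β+n) = Gamma(8.8+44, 3.7+7) = Gamma(52.8, 10.7).
Mode of Gamma(α,β) for α≥1 is (α−1)/β = 51.8/10.7 = 4.8411.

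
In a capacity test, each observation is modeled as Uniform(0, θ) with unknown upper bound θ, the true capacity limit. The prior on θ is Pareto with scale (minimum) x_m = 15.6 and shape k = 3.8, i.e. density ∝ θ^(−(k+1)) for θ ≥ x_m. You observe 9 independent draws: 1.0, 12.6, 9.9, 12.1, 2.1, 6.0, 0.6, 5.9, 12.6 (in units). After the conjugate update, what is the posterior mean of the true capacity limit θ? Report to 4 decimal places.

16.9220

A Pareto(scale x_m, shape k) prior on the upper bound θ of Uniform(0, θ) is conjugate: posterior is Pareto(max(x_m, max xᵢ), k + n).
Sample maximum = 12.6; prior scale x_m = 15.6 → posterior scale = max = 15.6.
Posterior shape = 3.8 + 9 = 12.8.
E[θ|data] = k·x_m/(k−1) = 12.8·15.6/11.8 = 16.9220.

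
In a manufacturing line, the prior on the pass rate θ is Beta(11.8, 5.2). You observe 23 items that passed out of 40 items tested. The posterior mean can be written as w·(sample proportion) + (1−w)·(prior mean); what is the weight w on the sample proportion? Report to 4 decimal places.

0.7018

The Beta prior is conjugate to a Binomial/Bernoulli likelihood; the update adds successes to α and failures to β.
Posterior mean = (α₀+k)/(α₀+β₀+n) = [n/(α₀+β₀+n)]·(k/n) + [(α₀+β₀)/(α₀+β₀+n)]·α₀/(α₀+β₀), so only n and the prior enter the weight.
The weight on the data is w = n/(α₀+β₀+n) = 40/(11.8+5.2+40) = 40/57.0 = 0.7018.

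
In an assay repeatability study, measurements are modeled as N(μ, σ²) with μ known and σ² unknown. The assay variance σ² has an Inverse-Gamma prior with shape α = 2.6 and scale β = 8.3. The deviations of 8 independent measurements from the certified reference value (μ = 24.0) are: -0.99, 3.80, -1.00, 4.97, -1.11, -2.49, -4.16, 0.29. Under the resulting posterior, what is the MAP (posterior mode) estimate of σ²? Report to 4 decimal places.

With known mean μ and an Inverse-Gamma(α, β) prior on σ², the Normal likelihood is conjugate: posterior is Inv-Gamma(α + n/2, β + Σ(xᵢ−μ)²/2).
Σ(xᵢ−μ)² = (-0.99)² + (3.80)² + (-1.00)² + (4.97)² + (-1.11)² + (-2.49)² + (-4.16)² + (0.29)² = 65.9429.
Posterior: Inv-Gamma(2.6 + 8/2, 8.3 + 65.9429/2) = Inv-Gamma(6.60, 41.27145).
Mode = β/(α+1) = 41.27145/7.60 = 5.4305.

5.4305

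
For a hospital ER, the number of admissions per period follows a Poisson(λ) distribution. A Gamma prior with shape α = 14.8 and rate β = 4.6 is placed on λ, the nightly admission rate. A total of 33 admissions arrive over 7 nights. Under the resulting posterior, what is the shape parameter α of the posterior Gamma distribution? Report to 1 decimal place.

With a Gamma(shape α, rate β) prior, the Poisson likelihood is conjugate: the posterior is Gamma(α + ΣXᵢ, β + n).
Posterior: Gamma(α+S, β+n) = Gamma(14.8+33, 4.6+7) = Gamma(47.8, 11.6).
Posterior α = 47.8.

47.8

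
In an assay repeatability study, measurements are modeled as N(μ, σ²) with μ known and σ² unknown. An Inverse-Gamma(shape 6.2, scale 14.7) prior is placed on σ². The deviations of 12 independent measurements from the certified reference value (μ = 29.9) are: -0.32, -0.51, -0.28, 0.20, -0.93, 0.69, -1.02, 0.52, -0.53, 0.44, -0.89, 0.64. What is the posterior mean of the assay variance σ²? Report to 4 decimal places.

With known mean μ and an Inverse-Gamma(α, β) prior on σ², the Normal likelihood is conjugate: posterior is Inv-Gamma(α + n/2, β + Σ(xᵢ−μ)²/2).
Σ(xᵢ−μ)² = (-0.32)² + (-0.51)² + (-0.28)² + (0.20)² + (-0.93)² + (0.69)² + (-1.02)² + (0.52)² + (-0.53)² + (0.44)² + (-0.89)² + (0.64)² = 4.8089.
Posterior: Inv-Gamma(6.2 + 12/2, 14.7 + 4.8089/2) = Inv-Gamma(12.20, 17.10445).
E[σ²|data] = β/(α−1) = 17.10445/11.20 = 1.5272.

1.5272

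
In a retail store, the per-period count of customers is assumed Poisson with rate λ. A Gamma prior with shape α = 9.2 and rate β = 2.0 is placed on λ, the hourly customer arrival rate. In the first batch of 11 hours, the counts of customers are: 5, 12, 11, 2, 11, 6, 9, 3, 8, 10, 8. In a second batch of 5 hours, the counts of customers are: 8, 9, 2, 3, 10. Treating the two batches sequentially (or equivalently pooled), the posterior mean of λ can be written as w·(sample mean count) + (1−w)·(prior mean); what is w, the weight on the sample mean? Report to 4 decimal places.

With a Gamma(shape α, rate β) prior, the Poisson likelihood is conjugate: the posterior is Gamma(α + ΣXᵢ, β + n).
Total number of hours: n = 11 + 5 = 16.
Posterior mean = (α₀+S)/(β₀+n) = [n/(β₀+n)]·(S/n) + [β₀/(β₀+n)]·(α₀/β₀), so only n and β₀ enter the weight.
Weight on data w = n/(β₀+n) = 16/(2.0+16) = 16/18.0 = 0.8889.

0.8889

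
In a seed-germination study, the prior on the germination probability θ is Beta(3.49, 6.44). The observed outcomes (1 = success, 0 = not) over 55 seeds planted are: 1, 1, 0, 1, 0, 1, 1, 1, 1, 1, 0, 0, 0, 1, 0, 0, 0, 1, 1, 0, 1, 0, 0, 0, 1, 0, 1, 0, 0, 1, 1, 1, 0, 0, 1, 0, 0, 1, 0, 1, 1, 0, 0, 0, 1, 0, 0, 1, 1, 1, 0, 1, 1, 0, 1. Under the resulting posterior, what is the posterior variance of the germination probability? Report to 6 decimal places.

0.003788

The Beta prior is conjugate to a Binomial/Bernoulli likelihood; the update adds successes to α and failures to β.
Posterior: Beta(α+k, β+n−k) = Beta(3.49+28, 6.44+27) = Beta(31.49, 33.44).
Var = αβ/((α+β)²(α+β+1)) = 31.49·33.44/(64.93²·65.93) = 0.003788.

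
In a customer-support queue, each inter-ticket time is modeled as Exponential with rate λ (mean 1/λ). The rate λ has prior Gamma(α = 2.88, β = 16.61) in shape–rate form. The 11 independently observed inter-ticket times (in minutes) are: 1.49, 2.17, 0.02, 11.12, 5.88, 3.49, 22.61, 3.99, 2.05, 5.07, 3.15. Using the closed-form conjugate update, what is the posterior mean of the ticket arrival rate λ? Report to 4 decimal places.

0.1788

With a Gamma(shape α, rate β) prior on the exponential rate λ, the posterior after n observations with total T = Σxᵢ is Gamma(α+n, β+T).
Sum of observations T = 61.04 minutes; n = 11.
Posterior: Gamma(2.88+11, 16.61+61.04) = Gamma(13.88, 77.65).
Posterior mean of λ = α/β = 13.88/77.65 = 0.1788.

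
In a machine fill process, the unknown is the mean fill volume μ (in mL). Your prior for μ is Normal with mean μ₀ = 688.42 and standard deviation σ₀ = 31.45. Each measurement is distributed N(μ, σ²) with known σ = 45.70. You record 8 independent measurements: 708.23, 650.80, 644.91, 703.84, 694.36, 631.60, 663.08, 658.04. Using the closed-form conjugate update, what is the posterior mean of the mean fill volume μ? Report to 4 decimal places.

673.3382

For Normal data with known variance σ², a Normal(μ₀, σ₀²) prior on μ is conjugate. Posterior precision = 1/σ₀² + n/σ²; posterior mean is the precision-weighted average of μ₀ and x̄.
Σxᵢ = 708.23 + 650.80 + 644.91 + 703.84 + 694.36 + 631.60 + 663.08 + 658.04 = 5354.86, so n·x̄ = 5354.86.
σ₀² = 31.45² = 989.1025, σ² = 45.70² = 2088.49; σ² + n·σ₀² = 2088.49 + 8·989.1025 = 10001.31.
Posterior mean = (μ₀/σ₀² + n·x̄/σ²)/(1/σ₀² + n/σ²) = (σ²·μ₀ + σ₀²·n·x̄)/(σ² + n·σ₀²) = (2088.49·688.42 + 989.1025·5354.86)/10001.31 = 6734263.69895/10001.31 = 673.3382.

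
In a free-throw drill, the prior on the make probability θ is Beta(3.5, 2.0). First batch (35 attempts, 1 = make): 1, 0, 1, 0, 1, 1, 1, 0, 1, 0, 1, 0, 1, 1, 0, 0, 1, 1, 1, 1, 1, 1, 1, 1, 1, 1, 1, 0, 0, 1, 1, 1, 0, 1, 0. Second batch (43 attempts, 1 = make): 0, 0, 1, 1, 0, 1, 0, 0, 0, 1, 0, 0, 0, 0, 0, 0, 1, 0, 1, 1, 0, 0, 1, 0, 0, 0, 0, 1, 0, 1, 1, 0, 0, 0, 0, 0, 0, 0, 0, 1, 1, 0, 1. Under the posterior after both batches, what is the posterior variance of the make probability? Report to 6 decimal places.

0.002958

The Beta prior is conjugate to a Binomial/Bernoulli likelihood; the update adds successes to α and failures to β.
After batch 1: Beta(3.5+24, 2.0+11) = Beta(27.5, 13.0).
After batch 2: Beta(27.5+14, 13.0+29) = Beta(41.5, 42.0).
Var = αβ/((α+β)²(α+β+1)) = 41.5·42.0/(83.5²·84.5) = 0.002958.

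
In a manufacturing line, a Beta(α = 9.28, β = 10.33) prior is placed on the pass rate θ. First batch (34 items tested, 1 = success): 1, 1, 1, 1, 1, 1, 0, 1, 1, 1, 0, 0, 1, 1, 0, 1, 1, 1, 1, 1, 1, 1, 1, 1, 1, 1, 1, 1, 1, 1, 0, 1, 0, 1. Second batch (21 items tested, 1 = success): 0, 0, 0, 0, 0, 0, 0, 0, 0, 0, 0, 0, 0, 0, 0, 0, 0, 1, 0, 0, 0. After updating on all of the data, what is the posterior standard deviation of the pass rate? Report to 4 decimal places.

The Beta prior is conjugate to a Binomial/Bernoulli likelihood; the update adds successes to α and failures to β.
After batch 1: Beta(9.28+28, 10.33+6) = Beta(37.28, 16.33).
After batch 2: Beta(37.28+1, 16.33+20) = Beta(38.28, 36.33).
Var = αβ/((α+β)²(α+β+1)) = 38.28·36.33/(74.61²·75.61) = 0.00330418; SD = √0.00330418 = 0.0575.

0.0575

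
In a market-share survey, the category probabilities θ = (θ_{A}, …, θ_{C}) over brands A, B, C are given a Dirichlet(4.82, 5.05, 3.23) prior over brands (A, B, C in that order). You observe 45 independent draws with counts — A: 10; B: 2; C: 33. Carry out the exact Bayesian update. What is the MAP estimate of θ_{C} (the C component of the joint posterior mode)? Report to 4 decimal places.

0.6394

The Dirichlet prior is conjugate to the Multinomial likelihood: each posterior αⱼ = prior αⱼ + observed count nⱼ.
Posterior concentration: (14.82, 7.05, 36.23), total = 58.10.
Joint mode component: (α_{C}−1)/(Σα−K) = 35.23/55.10 = 0.6394.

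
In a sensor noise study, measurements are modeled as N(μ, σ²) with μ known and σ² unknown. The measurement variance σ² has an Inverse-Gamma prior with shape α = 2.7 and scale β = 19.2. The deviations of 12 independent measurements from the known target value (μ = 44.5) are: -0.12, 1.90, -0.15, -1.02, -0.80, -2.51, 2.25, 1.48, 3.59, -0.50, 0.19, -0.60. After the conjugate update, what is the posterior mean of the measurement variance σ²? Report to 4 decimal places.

4.5983

With known mean μ and an Inverse-Gamma(α, β) prior on σ², the Normal likelihood is conjugate: posterior is Inv-Gamma(α + n/2, β + Σ(xᵢ−μ)²/2).
Σ(xᵢ−μ)² = (-0.12)² + (1.90)² + (-0.15)² + (-1.02)² + (-0.80)² + (-2.51)² + (2.25)² + (1.48)² + (3.59)² + (-0.50)² + (0.19)² + (-0.60)² = 32.4145.
Posterior: Inv-Gamma(2.7 + 12/2, 19.2 + 32.4145/2) = Inv-Gamma(8.70, 35.40725).
E[σ²|data] = β/(α−1) = 35.40725/7.70 = 4.5983.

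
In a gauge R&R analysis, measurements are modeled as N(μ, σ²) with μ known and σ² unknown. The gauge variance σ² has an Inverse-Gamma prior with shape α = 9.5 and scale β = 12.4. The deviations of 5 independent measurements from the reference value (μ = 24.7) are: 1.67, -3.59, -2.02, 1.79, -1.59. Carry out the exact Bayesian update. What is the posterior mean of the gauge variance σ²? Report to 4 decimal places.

With known mean μ and an Inverse-Gamma(α, β) prior on σ², the Normal likelihood is conjugate: posterior is Inv-Gamma(α + n/2, β + Σ(xᵢ−μ)²/2).
Σ(xᵢ−μ)² = (1.67)² + (-3.59)² + (-2.02)² + (1.79)² + (-1.59)² = 25.4896.
Posterior: Inv-Gamma(9.5 + 5/2, 12.4 + 25.4896/2) = Inv-Gamma(12.00, 25.14480).
E[σ²|data] = β/(α−1) = 25.14480/11.00 = 2.2859.

2.2859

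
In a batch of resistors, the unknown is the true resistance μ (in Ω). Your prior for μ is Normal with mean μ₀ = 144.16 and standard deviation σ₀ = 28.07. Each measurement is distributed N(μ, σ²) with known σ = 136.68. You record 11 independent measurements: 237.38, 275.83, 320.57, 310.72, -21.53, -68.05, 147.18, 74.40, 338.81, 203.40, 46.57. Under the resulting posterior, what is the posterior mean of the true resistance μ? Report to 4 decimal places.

152.2131

For Normal data with known variance σ², a Normal(μ₀, σ₀²) prior on μ is conjugate. Posterior precision = 1/σ₀² + n/σ²; posterior mean is the precision-weighted average of μ₀ and x̄.
Σxᵢ = 237.38 + 275.83 + 320.57 + 310.72 + (-21.53) + (-68.05) + 147.18 + 74.40 + 338.81 + 203.40 + 46.57 = 1865.28, so n·x̄ = 1865.28.
σ₀² = 28.07² = 787.9249, σ² = 136.68² = 18681.4224; σ² + n·σ₀² = 18681.4224 + 11·787.9249 = 27348.5963.
Posterior mean = (μ₀/σ₀² + n·x̄/σ²)/(1/σ₀² + n/σ²) = (σ²·μ₀ + σ₀²·n·x̄)/(σ² + n·σ₀²) = (18681.4224·144.16 + 787.9249·1865.28)/27348.5963 = 4162814.410656/27348.5963 = 152.2131.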